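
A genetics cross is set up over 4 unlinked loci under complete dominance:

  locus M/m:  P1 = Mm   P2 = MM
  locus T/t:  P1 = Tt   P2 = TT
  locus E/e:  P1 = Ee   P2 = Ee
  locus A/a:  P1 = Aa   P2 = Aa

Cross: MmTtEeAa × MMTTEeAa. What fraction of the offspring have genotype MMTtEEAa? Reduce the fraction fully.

P(MMTtEEAa) = 1/32

MmTtEeAa gametes: MTEA×1, MTEa×1, MTeA×1, MTea×1, MtEA×1, MtEa×1, MteA×1, Mtea×1, mTEA×1, mTEa×1, mTeA×1, mTea×1, mtEA×1, mtEa×1, mteA×1, mtea×1
MMTTEeAa gametes: MTEA×4, MTEa×4, MTeA×4, MTea×4
MmTtEeAa×MMTTEeAa grid (16·16=256): MMTTEEAA=4 MMTTEEAa=8 MMTTEEaa=4 MMTTEeAA=8 MMTTEeAa=16 MMTTEeaa=8 MMTTeeAA=4 MMTTeeAa=8 MMTTeeaa=4 MMTtEEAA=4 MMTtEEAa=8 MMTtEEaa=4 MMTtEeAA=8 MMTtEeAa=16 MMTtEeaa=8 MMTteeAA=4 MMTteeAa=8 MMTteeaa=4 MmTTEEAA=4 MmTTEEAa=8 MmTTEEaa=4 MmTTEeAA=8 MmTTEeAa=16 MmTTEeaa=8 MmTTeeAA=4 MmTTeeAa=8 MmTTeeaa=4 MmTtEEAA=4 MmTtEEAa=8 MmTtEEaa=4 MmTtEeAA=8 MmTtEeAa=16 MmTtEeaa=8 MmTteeAA=4 MmTteeAa=8 MmTteeaa=4
MMTtEEAa hits 8/256; gcd=8; 8÷8/256÷8 = 1/32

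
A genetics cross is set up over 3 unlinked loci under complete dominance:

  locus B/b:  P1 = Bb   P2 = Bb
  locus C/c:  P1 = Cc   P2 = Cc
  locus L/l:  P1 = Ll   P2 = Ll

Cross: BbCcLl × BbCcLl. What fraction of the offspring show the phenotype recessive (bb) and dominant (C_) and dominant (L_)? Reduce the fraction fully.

BbCcLl gametes: BCL×1, BCl×1, BcL×1, Bcl×1, bCL×1, bCl×1, bcL×1, bcl×1
BbCcLl gametes: BCL×1, BCl×1, BcL×1, Bcl×1, bCL×1, bCl×1, bcL×1, bcl×1
BbCcLl×BbCcLl grid (8·8=64): BBCCLL=1 BBCCLl=2 BBCCll=1 BBCcLL=2 BBCcLl=4 BBCcll=2 BBccLL=1 BBccLl=2 BBccll=1 BbCCLL=2 BbCCLl=4 BbCCll=2 BbCcLL=4 BbCcLl=8 BbCcll=4 BbccLL=2 BbccLl=4 Bbccll=2 bbCCLL=1 bbCCLl=2 bbCCll=1 bbCcLL=2 bbCcLl=4 bbCcll=2 bbccLL=1 bbccLl=2 bbccll=1
bb C_ L_ hits 9/64; gcd=1; 9÷1/64÷1 = 9/64

P(bb C_ L_) = 9/64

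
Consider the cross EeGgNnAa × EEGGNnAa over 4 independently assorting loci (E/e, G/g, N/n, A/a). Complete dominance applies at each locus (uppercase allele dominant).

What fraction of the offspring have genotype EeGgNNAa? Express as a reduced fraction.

P(EeGgNNAa) = 1/32

EeGgNnAa gametes: EGNA×1, EGNa×1, EGnA×1, EGna×1, EgNA×1, EgNa×1, EgnA×1, Egna×1, eGNA×1, eGNa×1, eGnA×1, eGna×1, egNA×1, egNa×1, egnA×1, egna×1
EEGGNnAa gametes: EGNA×4, EGNa×4, EGnA×4, EGna×4
EeGgNnAa×EEGGNnAa grid (16·16=256): EEGGNNAA=4 EEGGNNAa=8 EEGGNNaa=4 EEGGNnAA=8 EEGGNnAa=16 EEGGNnaa=8 EEGGnnAA=4 EEGGnnAa=8 EEGGnnaa=4 EEGgNNAA=4 EEGgNNAa=8 EEGgNNaa=4 EEGgNnAA=8 EEGgNnAa=16 EEGgNnaa=8 EEGgnnAA=4 EEGgnnAa=8 EEGgnnaa=4 EeGGNNAA=4 EeGGNNAa=8 EeGGNNaa=4 EeGGNnAA=8 EeGGNnAa=16 EeGGNnaa=8 EeGGnnAA=4 EeGGnnAa=8 EeGGnnaa=4 EeGgNNAA=4 EeGgNNAa=8 EeGgNNaa=4 EeGgNnAA=8 EeGgNnAa=16 EeGgNnaa=8 EeGgnnAA=4 EeGgnnAa=8 EeGgnnaa=4
EeGgNNAa hits 8/256; gcd=8; 8÷8/256÷8 = 1/32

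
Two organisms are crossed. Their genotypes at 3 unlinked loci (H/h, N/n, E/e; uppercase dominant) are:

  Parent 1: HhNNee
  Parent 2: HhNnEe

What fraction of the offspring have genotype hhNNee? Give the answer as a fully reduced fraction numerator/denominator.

P(hhNNee) = 1/16

HhNNee gametes: HNe×4, hNe×4
HhNnEe gametes: HNE×1, HNe×1, HnE×1, Hne×1, hNE×1, hNe×1, hnE×1, hne×1
HhNNee×HhNnEe grid (8·8=64): HHNNEe=4 HHNNee=4 HHNnEe=4 HHNnee=4 HhNNEe=8 HhNNee=8 HhNnEe=8 HhNnee=8 hhNNEe=4 hhNNee=4 hhNnEe=4 hhNnee=4
hhNNee hits 4/64; gcd=4; 4÷4/64÷4 = 1/16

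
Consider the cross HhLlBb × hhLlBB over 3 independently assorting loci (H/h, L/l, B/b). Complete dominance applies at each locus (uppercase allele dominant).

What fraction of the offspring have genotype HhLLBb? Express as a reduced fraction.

P(HhLLBb) = 1/16

HhLlBb gametes: HLB×1, HLb×1, HlB×1, Hlb×1, hLB×1, hLb×1, hlB×1, hlb×1
hhLlBB gametes: hLB×4, hlB×4
HhLlBb×hhLlBB grid (8·8=64): HhLLBB=4 HhLLBb=4 HhLlBB=8 HhLlBb=8 HhllBB=4 HhllBb=4 hhLLBB=4 hhLLBb=4 hhLlBB=8 hhLlBb=8 hhllBB=4 hhllBb=4
HhLLBb hits 4/64; gcd=4; 4÷4/64÷4 = 1/16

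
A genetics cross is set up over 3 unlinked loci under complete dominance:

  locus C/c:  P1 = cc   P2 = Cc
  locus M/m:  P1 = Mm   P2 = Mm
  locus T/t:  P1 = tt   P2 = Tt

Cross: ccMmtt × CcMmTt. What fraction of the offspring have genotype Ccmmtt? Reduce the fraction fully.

ccMmtt gametes: cMt×4, cmt×4
CcMmTt gametes: CMT×1, CMt×1, CmT×1, Cmt×1, cMT×1, cMt×1, cmT×1, cmt×1
ccMmtt×CcMmTt grid (8·8=64): CcMMTt=4 CcMMtt=4 CcMmTt=8 CcMmtt=8 CcmmTt=4 Ccmmtt=4 ccMMTt=4 ccMMtt=4 ccMmTt=8 ccMmtt=8 ccmmTt=4 ccmmtt=4
Ccmmtt hits 4/64; gcd=4; 4÷4/64÷4 = 1/16

P(Ccmmtt) = 1/16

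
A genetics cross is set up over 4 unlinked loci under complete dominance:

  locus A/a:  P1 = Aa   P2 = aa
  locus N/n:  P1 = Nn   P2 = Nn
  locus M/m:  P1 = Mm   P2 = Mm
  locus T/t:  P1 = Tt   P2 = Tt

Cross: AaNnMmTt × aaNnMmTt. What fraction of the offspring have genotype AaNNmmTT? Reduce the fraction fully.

AaNnMmTt gametes: ANMT×1, ANMt×1, ANmT×1, ANmt×1, AnMT×1, AnMt×1, AnmT×1, Anmt×1, aNMT×1, aNMt×1, aNmT×1, aNmt×1, anMT×1, anMt×1, anmT×1, anmt×1
aaNnMmTt gametes: aNMT×2, aNMt×2, aNmT×2, aNmt×2, anMT×2, anMt×2, anmT×2, anmt×2
AaNnMmTt×aaNnMmTt grid (16·16=256): AaNNMMTT=2 AaNNMMTt=4 AaNNMMtt=2 AaNNMmTT=4 AaNNMmTt=8 AaNNMmtt=4 AaNNmmTT=2 AaNNmmTt=4 AaNNmmtt=2 AaNnMMTT=4 AaNnMMTt=8 AaNnMMtt=4 AaNnMmTT=8 AaNnMmTt=16 AaNnMmtt=8 AaNnmmTT=4 AaNnmmTt=8 AaNnmmtt=4 AannMMTT=2 AannMMTt=4 AannMMtt=2 AannMmTT=4 AannMmTt=8 AannMmtt=4 AannmmTT=2 AannmmTt=4 Aannmmtt=2 aaNNMMTT=2 aaNNMMTt=4 aaNNMMtt=2 aaNNMmTT=4 aaNNMmTt=8 aaNNMmtt=4 aaNNmmTT=2 aaNNmmTt=4 aaNNmmtt=2 aaNnMMTT=4 aaNnMMTt=8 aaNnMMtt=4 aaNnMmTT=8 aaNnMmTt=16 aaNnMmtt=8 aaNnmmTT=4 aaNnmmTt=8 aaNnmmtt=4 aannMMTT=2 aannMMTt=4 aannMMtt=2 aannMmTT=4 aannMmTt=8 aannMmtt=4 aannmmTT=2 aannmmTt=4 aannmmtt=2
AaNNmmTT hits 2/256; gcd=2; 2÷2/256÷2 = 1/128

P(AaNNmmTT) = 1/128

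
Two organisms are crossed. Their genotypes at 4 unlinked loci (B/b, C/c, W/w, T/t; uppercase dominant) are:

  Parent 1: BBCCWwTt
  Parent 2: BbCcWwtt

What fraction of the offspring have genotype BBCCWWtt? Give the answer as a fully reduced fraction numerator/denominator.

BBCCWwTt gametes: BCWT×4, BCWt×4, BCwT×4, BCwt×4
BbCcWwtt gametes: BCWt×2, BCwt×2, BcWt×2, Bcwt×2, bCWt×2, bCwt×2, bcWt×2, bcwt×2
BBCCWwTt×BbCcWwtt grid (16·16=256): BBCCWWTt=8 BBCCWWtt=8 BBCCWwTt=16 BBCCWwtt=16 BBCCwwTt=8 BBCCwwtt=8 BBCcWWTt=8 BBCcWWtt=8 BBCcWwTt=16 BBCcWwtt=16 BBCcwwTt=8 BBCcwwtt=8 BbCCWWTt=8 BbCCWWtt=8 BbCCWwTt=16 BbCCWwtt=16 BbCCwwTt=8 BbCCwwtt=8 BbCcWWTt=8 BbCcWWtt=8 BbCcWwTt=16 BbCcWwtt=16 BbCcwwTt=8 BbCcwwtt=8
BBCCWWtt hits 8/256; gcd=8; 8÷8/256÷8 = 1/32

P(BBCCWWtt) = 1/32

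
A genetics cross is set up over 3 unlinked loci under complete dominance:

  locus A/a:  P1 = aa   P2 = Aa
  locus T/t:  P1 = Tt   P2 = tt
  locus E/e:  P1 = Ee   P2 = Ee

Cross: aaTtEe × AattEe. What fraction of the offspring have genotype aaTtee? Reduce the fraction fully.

aaTtEe gametes: aTE×2, aTe×2, atE×2, ate×2
AattEe gametes: AtE×2, Ate×2, atE×2, ate×2
aaTtEe×AattEe grid (8·8=64): AaTtEE=4 AaTtEe=8 AaTtee=4 AattEE=4 AattEe=8 Aattee=4 aaTtEE=4 aaTtEe=8 aaTtee=4 aattEE=4 aattEe=8 aattee=4
aaTtee hits 4/64; gcd=4; 4÷4/64÷4 = 1/16

P(aaTtee) = 1/16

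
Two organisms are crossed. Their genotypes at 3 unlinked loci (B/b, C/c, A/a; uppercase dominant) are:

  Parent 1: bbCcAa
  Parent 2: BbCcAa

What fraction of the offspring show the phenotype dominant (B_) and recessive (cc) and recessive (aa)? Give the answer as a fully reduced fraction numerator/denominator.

P(B_ cc aa) = 1/32

bbCcAa gametes: bCA×2, bCa×2, bcA×2, bca×2
BbCcAa gametes: BCA×1, BCa×1, BcA×1, Bca×1, bCA×1, bCa×1, bcA×1, bca×1
bbCcAa×BbCcAa grid (8·8=64): BbCCAA=2 BbCCAa=4 BbCCaa=2 BbCcAA=4 BbCcAa=8 BbCcaa=4 BbccAA=2 BbccAa=4 Bbccaa=2 bbCCAA=2 bbCCAa=4 bbCCaa=2 bbCcAA=4 bbCcAa=8 bbCcaa=4 bbccAA=2 bbccAa=4 bbccaa=2
B_ cc aa hits 2/64; gcd=2; 2÷2/64÷2 = 1/32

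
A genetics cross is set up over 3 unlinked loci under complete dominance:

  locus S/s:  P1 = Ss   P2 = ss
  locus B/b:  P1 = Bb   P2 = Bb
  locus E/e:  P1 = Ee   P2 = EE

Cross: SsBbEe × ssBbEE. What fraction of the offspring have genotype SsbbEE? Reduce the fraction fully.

P(SsbbEE) = 1/16

SsBbEe gametes: SBE×1, SBe×1, SbE×1, Sbe×1, sBE×1, sBe×1, sbE×1, sbe×1
ssBbEE gametes: sBE×4, sbE×4
SsBbEe×ssBbEE grid (8·8=64): SsBBEE=4 SsBBEe=4 SsBbEE=8 SsBbEe=8 SsbbEE=4 SsbbEe=4 ssBBEE=4 ssBBEe=4 ssBbEE=8 ssBbEe=8 ssbbEE=4 ssbbEe=4
SsbbEE hits 4/64; gcd=4; 4÷4/64÷4 = 1/16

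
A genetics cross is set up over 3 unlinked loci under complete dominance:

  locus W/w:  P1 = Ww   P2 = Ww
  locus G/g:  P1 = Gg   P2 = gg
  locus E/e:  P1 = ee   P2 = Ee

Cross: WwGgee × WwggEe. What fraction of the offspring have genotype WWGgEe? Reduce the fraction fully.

WwGgee gametes: WGe×2, Wge×2, wGe×2, wge×2
WwggEe gametes: WgE×2, Wge×2, wgE×2, wge×2
WwGgee×WwggEe grid (8·8=64): WWGgEe=4 WWGgee=4 WWggEe=4 WWggee=4 WwGgEe=8 WwGgee=8 WwggEe=8 Wwggee=8 wwGgEe=4 wwGgee=4 wwggEe=4 wwggee=4
WWGgEe hits 4/64; gcd=4; 4÷4/64÷4 = 1/16

P(WWGgEe) = 1/16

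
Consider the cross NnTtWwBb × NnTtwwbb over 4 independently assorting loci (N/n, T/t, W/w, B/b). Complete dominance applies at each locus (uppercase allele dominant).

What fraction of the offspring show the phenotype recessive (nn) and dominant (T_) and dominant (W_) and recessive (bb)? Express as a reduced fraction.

NnTtWwBb gametes: NTWB×1, NTWb×1, NTwB×1, NTwb×1, NtWB×1, NtWb×1, NtwB×1, Ntwb×1, nTWB×1, nTWb×1, nTwB×1, nTwb×1, ntWB×1, ntWb×1, ntwB×1, ntwb×1
NnTtwwbb gametes: NTwb×4, Ntwb×4, nTwb×4, ntwb×4
NnTtWwBb×NnTtwwbb grid (16·16=256): NNTTWwBb=4 NNTTWwbb=4 NNTTwwBb=4 NNTTwwbb=4 NNTtWwBb=8 NNTtWwbb=8 NNTtwwBb=8 NNTtwwbb=8 NNttWwBb=4 NNttWwbb=4 NNttwwBb=4 NNttwwbb=4 NnTTWwBb=8 NnTTWwbb=8 NnTTwwBb=8 NnTTwwbb=8 NnTtWwBb=16 NnTtWwbb=16 NnTtwwBb=16 NnTtwwbb=16 NnttWwBb=8 NnttWwbb=8 NnttwwBb=8 Nnttwwbb=8 nnTTWwBb=4 nnTTWwbb=4 nnTTwwBb=4 nnTTwwbb=4 nnTtWwBb=8 nnTtWwbb=8 nnTtwwBb=8 nnTtwwbb=8 nnttWwBb=4 nnttWwbb=4 nnttwwBb=4 nnttwwbb=4
nn T_ W_ bb hits 12/256; gcd=4; 12÷4/256÷4 = 3/64

P(nn T_ W_ bb) = 3/64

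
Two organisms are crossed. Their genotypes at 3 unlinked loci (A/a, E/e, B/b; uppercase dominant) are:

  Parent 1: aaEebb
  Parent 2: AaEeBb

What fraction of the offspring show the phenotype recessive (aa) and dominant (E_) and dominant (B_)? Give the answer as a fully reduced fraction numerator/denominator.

P(aa E_ B_) = 3/16

aaEebb gametes: aEb×4, aeb×4
AaEeBb gametes: AEB×1, AEb×1, AeB×1, Aeb×1, aEB×1, aEb×1, aeB×1, aeb×1
aaEebb×AaEeBb grid (8·8=64): AaEEBb=4 AaEEbb=4 AaEeBb=8 AaEebb=8 AaeeBb=4 Aaeebb=4 aaEEBb=4 aaEEbb=4 aaEeBb=8 aaEebb=8 aaeeBb=4 aaeebb=4
aa E_ B_ hits 12/64; gcd=4; 12÷4/64÷4 = 3/16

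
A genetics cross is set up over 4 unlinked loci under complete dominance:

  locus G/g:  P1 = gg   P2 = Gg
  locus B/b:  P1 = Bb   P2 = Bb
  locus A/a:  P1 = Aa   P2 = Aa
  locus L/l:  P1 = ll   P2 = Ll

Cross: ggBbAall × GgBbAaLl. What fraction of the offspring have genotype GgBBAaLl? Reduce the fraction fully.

P(GgBBAaLl) = 1/32

ggBbAall gametes: gBAl×4, gBal×4, gbAl×4, gbal×4
GgBbAaLl gametes: GBAL×1, GBAl×1, GBaL×1, GBal×1, GbAL×1, GbAl×1, GbaL×1, Gbal×1, gBAL×1, gBAl×1, gBaL×1, gBal×1, gbAL×1, gbAl×1, gbaL×1, gbal×1
ggBbAall×GgBbAaLl grid (16·16=256): GgBBAALl=4 GgBBAAll=4 GgBBAaLl=8 GgBBAall=8 GgBBaaLl=4 GgBBaall=4 GgBbAALl=8 GgBbAAll=8 GgBbAaLl=16 GgBbAall=16 GgBbaaLl=8 GgBbaall=8 GgbbAALl=4 GgbbAAll=4 GgbbAaLl=8 GgbbAall=8 GgbbaaLl=4 Ggbbaall=4 ggBBAALl=4 ggBBAAll=4 ggBBAaLl=8 ggBBAall=8 ggBBaaLl=4 ggBBaall=4 ggBbAALl=8 ggBbAAll=8 ggBbAaLl=16 ggBbAall=16 ggBbaaLl=8 ggBbaall=8 ggbbAALl=4 ggbbAAll=4 ggbbAaLl=8 ggbbAall=8 ggbbaaLl=4 ggbbaall=4
GgBBAaLl hits 8/256; gcd=8; 8÷8/256÷8 = 1/32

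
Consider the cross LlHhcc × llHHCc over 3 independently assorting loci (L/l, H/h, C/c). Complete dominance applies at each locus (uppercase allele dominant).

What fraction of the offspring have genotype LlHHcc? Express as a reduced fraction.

LlHhcc gametes: LHc×2, Lhc×2, lHc×2, lhc×2
llHHCc gametes: lHC×4, lHc×4
LlHhcc×llHHCc grid (8·8=64): LlHHCc=8 LlHHcc=8 LlHhCc=8 LlHhcc=8 llHHCc=8 llHHcc=8 llHhCc=8 llHhcc=8
LlHHcc hits 8/64; gcd=8; 8÷8/64÷8 = 1/8

P(LlHHcc) = 1/8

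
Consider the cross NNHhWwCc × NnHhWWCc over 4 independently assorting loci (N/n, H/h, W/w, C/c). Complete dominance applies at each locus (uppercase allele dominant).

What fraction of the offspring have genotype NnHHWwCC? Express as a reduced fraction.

P(NnHHWwCC) = 1/64

NNHhWwCc gametes: NHWC×2, NHWc×2, NHwC×2, NHwc×2, NhWC×2, NhWc×2, NhwC×2, Nhwc×2
NnHhWWCc gametes: NHWC×2, NHWc×2, NhWC×2, NhWc×2, nHWC×2, nHWc×2, nhWC×2, nhWc×2
NNHhWwCc×NnHhWWCc grid (16·16=256): NNHHWWCC=4 NNHHWWCc=8 NNHHWWcc=4 NNHHWwCC=4 NNHHWwCc=8 NNHHWwcc=4 NNHhWWCC=8 NNHhWWCc=16 NNHhWWcc=8 NNHhWwCC=8 NNHhWwCc=16 NNHhWwcc=8 NNhhWWCC=4 NNhhWWCc=8 NNhhWWcc=4 NNhhWwCC=4 NNhhWwCc=8 NNhhWwcc=4 NnHHWWCC=4 NnHHWWCc=8 NnHHWWcc=4 NnHHWwCC=4 NnHHWwCc=8 NnHHWwcc=4 NnHhWWCC=8 NnHhWWCc=16 NnHhWWcc=8 NnHhWwCC=8 NnHhWwCc=16 NnHhWwcc=8 NnhhWWCC=4 NnhhWWCc=8 NnhhWWcc=4 NnhhWwCC=4 NnhhWwCc=8 NnhhWwcc=4
NnHHWwCC hits 4/256; gcd=4; 4÷4/256÷4 = 1/64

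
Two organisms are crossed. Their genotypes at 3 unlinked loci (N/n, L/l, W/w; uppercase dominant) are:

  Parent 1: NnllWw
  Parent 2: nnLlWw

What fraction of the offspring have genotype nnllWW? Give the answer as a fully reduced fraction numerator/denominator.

NnllWw gametes: NlW×2, Nlw×2, nlW×2, nlw×2
nnLlWw gametes: nLW×2, nLw×2, nlW×2, nlw×2
NnllWw×nnLlWw grid (8·8=64): NnLlWW=4 NnLlWw=8 NnLlww=4 NnllWW=4 NnllWw=8 Nnllww=4 nnLlWW=4 nnLlWw=8 nnLlww=4 nnllWW=4 nnllWw=8 nnllww=4
nnllWW hits 4/64; gcd=4; 4÷4/64÷4 = 1/16

P(nnllWW) = 1/16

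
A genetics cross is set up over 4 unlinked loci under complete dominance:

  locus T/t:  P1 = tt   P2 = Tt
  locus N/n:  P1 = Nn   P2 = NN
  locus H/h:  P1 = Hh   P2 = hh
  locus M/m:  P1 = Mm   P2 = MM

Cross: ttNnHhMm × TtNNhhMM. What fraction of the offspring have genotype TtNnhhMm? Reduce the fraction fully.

P(TtNnhhMm) = 1/16

ttNnHhMm gametes: tNHM×2, tNHm×2, tNhM×2, tNhm×2, tnHM×2, tnHm×2, tnhM×2, tnhm×2
TtNNhhMM gametes: TNhM×8, tNhM×8
ttNnHhMm×TtNNhhMM grid (16·16=256): TtNNHhMM=16 TtNNHhMm=16 TtNNhhMM=16 TtNNhhMm=16 TtNnHhMM=16 TtNnHhMm=16 TtNnhhMM=16 TtNnhhMm=16 ttNNHhMM=16 ttNNHhMm=16 ttNNhhMM=16 ttNNhhMm=16 ttNnHhMM=16 ttNnHhMm=16 ttNnhhMM=16 ttNnhhMm=16
TtNnhhMm hits 16/256; gcd=16; 16÷16/256÷16 = 1/16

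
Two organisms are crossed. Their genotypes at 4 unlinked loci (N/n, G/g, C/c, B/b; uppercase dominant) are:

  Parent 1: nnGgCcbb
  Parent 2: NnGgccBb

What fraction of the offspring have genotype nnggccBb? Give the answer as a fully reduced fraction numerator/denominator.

P(nnggccBb) = 1/32

nnGgCcbb gametes: nGCb×4, nGcb×4, ngCb×4, ngcb×4
NnGgccBb gametes: NGcB×2, NGcb×2, NgcB×2, Ngcb×2, nGcB×2, nGcb×2, ngcB×2, ngcb×2
nnGgCcbb×NnGgccBb grid (16·16=256): NnGGCcBb=8 NnGGCcbb=8 NnGGccBb=8 NnGGccbb=8 NnGgCcBb=16 NnGgCcbb=16 NnGgccBb=16 NnGgccbb=16 NnggCcBb=8 NnggCcbb=8 NnggccBb=8 Nnggccbb=8 nnGGCcBb=8 nnGGCcbb=8 nnGGccBb=8 nnGGccbb=8 nnGgCcBb=16 nnGgCcbb=16 nnGgccBb=16 nnGgccbb=16 nnggCcBb=8 nnggCcbb=8 nnggccBb=8 nnggccbb=8
nnggccBb hits 8/256; gcd=8; 8÷8/256÷8 = 1/32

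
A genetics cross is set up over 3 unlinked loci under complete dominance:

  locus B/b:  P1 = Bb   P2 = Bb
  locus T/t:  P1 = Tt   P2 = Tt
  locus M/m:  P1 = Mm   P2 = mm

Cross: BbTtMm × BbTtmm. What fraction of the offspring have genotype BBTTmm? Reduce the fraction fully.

BbTtMm gametes: BTM×1, BTm×1, BtM×1, Btm×1, bTM×1, bTm×1, btM×1, btm×1
BbTtmm gametes: BTm×2, Btm×2, bTm×2, btm×2
BbTtMm×BbTtmm grid (8·8=64): BBTTMm=2 BBTTmm=2 BBTtMm=4 BBTtmm=4 BBttMm=2 BBttmm=2 BbTTMm=4 BbTTmm=4 BbTtMm=8 BbTtmm=8 BbttMm=4 Bbttmm=4 bbTTMm=2 bbTTmm=2 bbTtMm=4 bbTtmm=4 bbttMm=2 bbttmm=2
BBTTmm hits 2/64; gcd=2; 2÷2/64÷2 = 1/32

P(BBTTmm) = 1/32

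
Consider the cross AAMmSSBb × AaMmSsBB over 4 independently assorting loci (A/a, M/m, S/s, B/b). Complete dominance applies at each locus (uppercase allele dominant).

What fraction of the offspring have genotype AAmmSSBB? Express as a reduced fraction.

P(AAmmSSBB) = 1/32

AAMmSSBb gametes: AMSB×4, AMSb×4, AmSB×4, AmSb×4
AaMmSsBB gametes: AMSB×2, AMsB×2, AmSB×2, AmsB×2, aMSB×2, aMsB×2, amSB×2, amsB×2
AAMmSSBb×AaMmSsBB grid (16·16=256): AAMMSSBB=8 AAMMSSBb=8 AAMMSsBB=8 AAMMSsBb=8 AAMmSSBB=16 AAMmSSBb=16 AAMmSsBB=16 AAMmSsBb=16 AAmmSSBB=8 AAmmSSBb=8 AAmmSsBB=8 AAmmSsBb=8 AaMMSSBB=8 AaMMSSBb=8 AaMMSsBB=8 AaMMSsBb=8 AaMmSSBB=16 AaMmSSBb=16 AaMmSsBB=16 AaMmSsBb=16 AammSSBB=8 AammSSBb=8 AammSsBB=8 AammSsBb=8
AAmmSSBB hits 8/256; gcd=8; 8÷8/256÷8 = 1/32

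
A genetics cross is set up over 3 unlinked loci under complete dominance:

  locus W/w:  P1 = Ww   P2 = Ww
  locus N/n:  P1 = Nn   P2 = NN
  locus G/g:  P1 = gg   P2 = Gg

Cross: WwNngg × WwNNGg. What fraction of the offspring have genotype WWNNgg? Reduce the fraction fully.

P(WWNNgg) = 1/16

WwNngg gametes: WNg×2, Wng×2, wNg×2, wng×2
WwNNGg gametes: WNG×2, WNg×2, wNG×2, wNg×2
WwNngg×WwNNGg grid (8·8=64): WWNNGg=4 WWNNgg=4 WWNnGg=4 WWNngg=4 WwNNGg=8 WwNNgg=8 WwNnGg=8 WwNngg=8 wwNNGg=4 wwNNgg=4 wwNnGg=4 wwNngg=4
WWNNgg hits 4/64; gcd=4; 4÷4/64÷4 = 1/16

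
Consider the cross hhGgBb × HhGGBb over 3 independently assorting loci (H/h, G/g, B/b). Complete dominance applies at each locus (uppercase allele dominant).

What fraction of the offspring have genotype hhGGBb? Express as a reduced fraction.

hhGgBb gametes: hGB×2, hGb×2, hgB×2, hgb×2
HhGGBb gametes: HGB×2, HGb×2, hGB×2, hGb×2
hhGgBb×HhGGBb grid (8·8=64): HhGGBB=4 HhGGBb=8 HhGGbb=4 HhGgBB=4 HhGgBb=8 HhGgbb=4 hhGGBB=4 hhGGBb=8 hhGGbb=4 hhGgBB=4 hhGgBb=8 hhGgbb=4
hhGGBb hits 8/64; gcd=8; 8÷8/64÷8 = 1/8

P(hhGGBb) = 1/8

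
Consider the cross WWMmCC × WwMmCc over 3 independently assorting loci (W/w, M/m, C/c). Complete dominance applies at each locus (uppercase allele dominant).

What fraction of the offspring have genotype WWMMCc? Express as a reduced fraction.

WWMmCC gametes: WMC×4, WmC×4
WwMmCc gametes: WMC×1, WMc×1, WmC×1, Wmc×1, wMC×1, wMc×1, wmC×1, wmc×1
WWMmCC×WwMmCc grid (8·8=64): WWMMCC=4 WWMMCc=4 WWMmCC=8 WWMmCc=8 WWmmCC=4 WWmmCc=4 WwMMCC=4 WwMMCc=4 WwMmCC=8 WwMmCc=8 WwmmCC=4 WwmmCc=4
WWMMCc hits 4/64; gcd=4; 4÷4/64÷4 = 1/16

P(WWMMCc) = 1/16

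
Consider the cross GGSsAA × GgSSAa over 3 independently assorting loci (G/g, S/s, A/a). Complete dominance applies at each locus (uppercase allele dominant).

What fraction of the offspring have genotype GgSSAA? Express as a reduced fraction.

GGSsAA gametes: GSA×4, GsA×4
GgSSAa gametes: GSA×2, GSa×2, gSA×2, gSa×2
GGSsAA×GgSSAa grid (8·8=64): GGSSAA=8 GGSSAa=8 GGSsAA=8 GGSsAa=8 GgSSAA=8 GgSSAa=8 GgSsAA=8 GgSsAa=8
GgSSAA hits 8/64; gcd=8; 8÷8/64÷8 = 1/8

P(GgSSAA) = 1/8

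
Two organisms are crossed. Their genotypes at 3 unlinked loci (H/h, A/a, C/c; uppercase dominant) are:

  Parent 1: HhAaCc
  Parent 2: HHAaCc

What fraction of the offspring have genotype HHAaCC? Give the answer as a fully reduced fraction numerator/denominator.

HhAaCc gametes: HAC×1, HAc×1, HaC×1, Hac×1, hAC×1, hAc×1, haC×1, hac×1
HHAaCc gametes: HAC×2, HAc×2, HaC×2, Hac×2
HhAaCc×HHAaCc grid (8·8=64): HHAACC=2 HHAACc=4 HHAAcc=2 HHAaCC=4 HHAaCc=8 HHAacc=4 HHaaCC=2 HHaaCc=4 HHaacc=2 HhAACC=2 HhAACc=4 HhAAcc=2 HhAaCC=4 HhAaCc=8 HhAacc=4 HhaaCC=2 HhaaCc=4 Hhaacc=2
HHAaCC hits 4/64; gcd=4; 4÷4/64÷4 = 1/16

P(HHAaCC) = 1/16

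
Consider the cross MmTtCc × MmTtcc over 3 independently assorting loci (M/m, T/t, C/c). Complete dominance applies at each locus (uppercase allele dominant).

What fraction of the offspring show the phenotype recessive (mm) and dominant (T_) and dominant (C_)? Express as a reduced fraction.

P(mm T_ C_) = 3/32

MmTtCc gametes: MTC×1, MTc×1, MtC×1, Mtc×1, mTC×1, mTc×1, mtC×1, mtc×1
MmTtcc gametes: MTc×2, Mtc×2, mTc×2, mtc×2
MmTtCc×MmTtcc grid (8·8=64): MMTTCc=2 MMTTcc=2 MMTtCc=4 MMTtcc=4 MMttCc=2 MMttcc=2 MmTTCc=4 MmTTcc=4 MmTtCc=8 MmTtcc=8 MmttCc=4 Mmttcc=4 mmTTCc=2 mmTTcc=2 mmTtCc=4 mmTtcc=4 mmttCc=2 mmttcc=2
mm T_ C_ hits 6/64; gcd=2; 6÷2/64÷2 = 3/32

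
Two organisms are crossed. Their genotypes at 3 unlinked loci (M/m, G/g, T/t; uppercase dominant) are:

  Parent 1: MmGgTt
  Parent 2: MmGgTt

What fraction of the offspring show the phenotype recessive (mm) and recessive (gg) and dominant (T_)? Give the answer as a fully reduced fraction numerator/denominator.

P(mm gg T_) = 3/64

MmGgTt gametes: MGT×1, MGt×1, MgT×1, Mgt×1, mGT×1, mGt×1, mgT×1, mgt×1
MmGgTt gametes: MGT×1, MGt×1, MgT×1, Mgt×1, mGT×1, mGt×1, mgT×1, mgt×1
MmGgTt×MmGgTt grid (8·8=64): MMGGTT=1 MMGGTt=2 MMGGtt=1 MMGgTT=2 MMGgTt=4 MMGgtt=2 MMggTT=1 MMggTt=2 MMggtt=1 MmGGTT=2 MmGGTt=4 MmGGtt=2 MmGgTT=4 MmGgTt=8 MmGgtt=4 MmggTT=2 MmggTt=4 Mmggtt=2 mmGGTT=1 mmGGTt=2 mmGGtt=1 mmGgTT=2 mmGgTt=4 mmGgtt=2 mmggTT=1 mmggTt=2 mmggtt=1
mm gg T_ hits 3/64; gcd=1; 3÷1/64÷1 = 3/64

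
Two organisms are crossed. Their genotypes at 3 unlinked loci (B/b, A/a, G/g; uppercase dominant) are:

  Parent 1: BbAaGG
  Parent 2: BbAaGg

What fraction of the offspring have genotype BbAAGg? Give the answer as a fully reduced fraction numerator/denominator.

P(BbAAGg) = 1/16

BbAaGG gametes: BAG×2, BaG×2, bAG×2, baG×2
BbAaGg gametes: BAG×1, BAg×1, BaG×1, Bag×1, bAG×1, bAg×1, baG×1, bag×1
BbAaGG×BbAaGg grid (8·8=64): BBAAGG=2 BBAAGg=2 BBAaGG=4 BBAaGg=4 BBaaGG=2 BBaaGg=2 BbAAGG=4 BbAAGg=4 BbAaGG=8 BbAaGg=8 BbaaGG=4 BbaaGg=4 bbAAGG=2 bbAAGg=2 bbAaGG=4 bbAaGg=4 bbaaGG=2 bbaaGg=2
BbAAGg hits 4/64; gcd=4; 4÷4/64÷4 = 1/16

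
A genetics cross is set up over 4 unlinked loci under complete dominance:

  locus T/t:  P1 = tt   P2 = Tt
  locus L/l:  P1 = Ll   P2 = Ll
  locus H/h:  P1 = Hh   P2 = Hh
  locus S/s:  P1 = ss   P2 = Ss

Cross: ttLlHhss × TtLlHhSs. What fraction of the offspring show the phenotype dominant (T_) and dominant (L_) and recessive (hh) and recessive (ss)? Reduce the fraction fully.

ttLlHhss gametes: tLHs×4, tLhs×4, tlHs×4, tlhs×4
TtLlHhSs gametes: TLHS×1, TLHs×1, TLhS×1, TLhs×1, TlHS×1, TlHs×1, TlhS×1, Tlhs×1, tLHS×1, tLHs×1, tLhS×1, tLhs×1, tlHS×1, tlHs×1, tlhS×1, tlhs×1
ttLlHhss×TtLlHhSs grid (16·16=256): TtLLHHSs=4 TtLLHHss=4 TtLLHhSs=8 TtLLHhss=8 TtLLhhSs=4 TtLLhhss=4 TtLlHHSs=8 TtLlHHss=8 TtLlHhSs=16 TtLlHhss=16 TtLlhhSs=8 TtLlhhss=8 TtllHHSs=4 TtllHHss=4 TtllHhSs=8 TtllHhss=8 TtllhhSs=4 Ttllhhss=4 ttLLHHSs=4 ttLLHHss=4 ttLLHhSs=8 ttLLHhss=8 ttLLhhSs=4 ttLLhhss=4 ttLlHHSs=8 ttLlHHss=8 ttLlHhSs=16 ttLlHhss=16 ttLlhhSs=8 ttLlhhss=8 ttllHHSs=4 ttllHHss=4 ttllHhSs=8 ttllHhss=8 ttllhhSs=4 ttllhhss=4
T_ L_ hh ss hits 12/256; gcd=4; 12÷4/256÷4 = 3/64

P(T_ L_ hh ss) = 3/64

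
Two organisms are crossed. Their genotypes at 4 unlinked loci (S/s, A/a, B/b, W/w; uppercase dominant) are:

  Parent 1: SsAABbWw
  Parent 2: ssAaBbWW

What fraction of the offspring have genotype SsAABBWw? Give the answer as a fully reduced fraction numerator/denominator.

SsAABbWw gametes: SABW×2, SABw×2, SAbW×2, SAbw×2, sABW×2, sABw×2, sAbW×2, sAbw×2
ssAaBbWW gametes: sABW×4, sAbW×4, saBW×4, sabW×4
SsAABbWw×ssAaBbWW grid (16·16=256): SsAABBWW=8 SsAABBWw=8 SsAABbWW=16 SsAABbWw=16 SsAAbbWW=8 SsAAbbWw=8 SsAaBBWW=8 SsAaBBWw=8 SsAaBbWW=16 SsAaBbWw=16 SsAabbWW=8 SsAabbWw=8 ssAABBWW=8 ssAABBWw=8 ssAABbWW=16 ssAABbWw=16 ssAAbbWW=8 ssAAbbWw=8 ssAaBBWW=8 ssAaBBWw=8 ssAaBbWW=16 ssAaBbWw=16 ssAabbWW=8 ssAabbWw=8
SsAABBWw hits 8/256; gcd=8; 8÷8/256÷8 = 1/32

P(SsAABBWw) = 1/32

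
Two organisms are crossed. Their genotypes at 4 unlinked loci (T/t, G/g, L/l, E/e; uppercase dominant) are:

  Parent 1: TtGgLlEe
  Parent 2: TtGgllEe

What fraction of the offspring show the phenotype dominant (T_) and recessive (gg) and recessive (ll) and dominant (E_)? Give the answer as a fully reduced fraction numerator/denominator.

TtGgLlEe gametes: TGLE×1, TGLe×1, TGlE×1, TGle×1, TgLE×1, TgLe×1, TglE×1, Tgle×1, tGLE×1, tGLe×1, tGlE×1, tGle×1, tgLE×1, tgLe×1, tglE×1, tgle×1
TtGgllEe gametes: TGlE×2, TGle×2, TglE×2, Tgle×2, tGlE×2, tGle×2, tglE×2, tgle×2
TtGgLlEe×TtGgllEe grid (16·16=256): TTGGLlEE=2 TTGGLlEe=4 TTGGLlee=2 TTGGllEE=2 TTGGllEe=4 TTGGllee=2 TTGgLlEE=4 TTGgLlEe=8 TTGgLlee=4 TTGgllEE=4 TTGgllEe=8 TTGgllee=4 TTggLlEE=2 TTggLlEe=4 TTggLlee=2 TTggllEE=2 TTggllEe=4 TTggllee=2 TtGGLlEE=4 TtGGLlEe=8 TtGGLlee=4 TtGGllEE=4 TtGGllEe=8 TtGGllee=4 TtGgLlEE=8 TtGgLlEe=16 TtGgLlee=8 TtGgllEE=8 TtGgllEe=16 TtGgllee=8 TtggLlEE=4 TtggLlEe=8 TtggLlee=4 TtggllEE=4 TtggllEe=8 Ttggllee=4 ttGGLlEE=2 ttGGLlEe=4 ttGGLlee=2 ttGGllEE=2 ttGGllEe=4 ttGGllee=2 ttGgLlEE=4 ttGgLlEe=8 ttGgLlee=4 ttGgllEE=4 ttGgllEe=8 ttGgllee=4 ttggLlEE=2 ttggLlEe=4 ttggLlee=2 ttggllEE=2 ttggllEe=4 ttggllee=2
T_ gg ll E_ hits 18/256; gcd=2; 18÷2/256÷2 = 9/128

P(T_ gg ll E_) = 9/128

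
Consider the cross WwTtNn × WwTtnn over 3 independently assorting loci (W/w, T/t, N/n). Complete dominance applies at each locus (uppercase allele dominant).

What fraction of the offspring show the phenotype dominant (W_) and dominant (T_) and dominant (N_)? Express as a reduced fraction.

P(W_ T_ N_) = 9/32

WwTtNn gametes: WTN×1, WTn×1, WtN×1, Wtn×1, wTN×1, wTn×1, wtN×1, wtn×1
WwTtnn gametes: WTn×2, Wtn×2, wTn×2, wtn×2
WwTtNn×WwTtnn grid (8·8=64): WWTTNn=2 WWTTnn=2 WWTtNn=4 WWTtnn=4 WWttNn=2 WWttnn=2 WwTTNn=4 WwTTnn=4 WwTtNn=8 WwTtnn=8 WwttNn=4 Wwttnn=4 wwTTNn=2 wwTTnn=2 wwTtNn=4 wwTtnn=4 wwttNn=2 wwttnn=2
W_ T_ N_ hits 18/64; gcd=2; 18÷2/64÷2 = 9/32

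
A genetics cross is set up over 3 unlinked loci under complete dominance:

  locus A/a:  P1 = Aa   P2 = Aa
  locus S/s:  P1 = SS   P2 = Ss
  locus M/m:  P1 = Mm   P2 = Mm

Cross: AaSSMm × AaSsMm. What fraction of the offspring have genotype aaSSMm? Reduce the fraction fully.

P(aaSSMm) = 1/16

AaSSMm gametes: ASM×2, ASm×2, aSM×2, aSm×2
AaSsMm gametes: ASM×1, ASm×1, AsM×1, Asm×1, aSM×1, aSm×1, asM×1, asm×1
AaSSMm×AaSsMm grid (8·8=64): AASSMM=2 AASSMm=4 AASSmm=2 AASsMM=2 AASsMm=4 AASsmm=2 AaSSMM=4 AaSSMm=8 AaSSmm=4 AaSsMM=4 AaSsMm=8 AaSsmm=4 aaSSMM=2 aaSSMm=4 aaSSmm=2 aaSsMM=2 aaSsMm=4 aaSsmm=2
aaSSMm hits 4/64; gcd=4; 4÷4/64÷4 = 1/16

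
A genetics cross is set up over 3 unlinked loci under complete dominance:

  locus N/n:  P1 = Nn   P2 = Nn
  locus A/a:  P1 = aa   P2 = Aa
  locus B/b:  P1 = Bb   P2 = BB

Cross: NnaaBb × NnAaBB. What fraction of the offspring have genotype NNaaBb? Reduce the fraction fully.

P(NNaaBb) = 1/16

NnaaBb gametes: NaB×2, Nab×2, naB×2, nab×2
NnAaBB gametes: NAB×2, NaB×2, nAB×2, naB×2
NnaaBb×NnAaBB grid (8·8=64): NNAaBB=4 NNAaBb=4 NNaaBB=4 NNaaBb=4 NnAaBB=8 NnAaBb=8 NnaaBB=8 NnaaBb=8 nnAaBB=4 nnAaBb=4 nnaaBB=4 nnaaBb=4
NNaaBb hits 4/64; gcd=4; 4÷4/64÷4 = 1/16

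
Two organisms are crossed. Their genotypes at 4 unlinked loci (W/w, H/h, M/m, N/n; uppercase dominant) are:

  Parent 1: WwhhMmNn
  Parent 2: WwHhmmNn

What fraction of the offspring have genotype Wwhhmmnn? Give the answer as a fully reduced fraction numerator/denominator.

P(Wwhhmmnn) = 1/32

WwhhMmNn gametes: WhMN×2, WhMn×2, WhmN×2, Whmn×2, whMN×2, whMn×2, whmN×2, whmn×2
WwHhmmNn gametes: WHmN×2, WHmn×2, WhmN×2, Whmn×2, wHmN×2, wHmn×2, whmN×2, whmn×2
WwhhMmNn×WwHhmmNn grid (16·16=256): WWHhMmNN=4 WWHhMmNn=8 WWHhMmnn=4 WWHhmmNN=4 WWHhmmNn=8 WWHhmmnn=4 WWhhMmNN=4 WWhhMmNn=8 WWhhMmnn=4 WWhhmmNN=4 WWhhmmNn=8 WWhhmmnn=4 WwHhMmNN=8 WwHhMmNn=16 WwHhMmnn=8 WwHhmmNN=8 WwHhmmNn=16 WwHhmmnn=8 WwhhMmNN=8 WwhhMmNn=16 WwhhMmnn=8 WwhhmmNN=8 WwhhmmNn=16 Wwhhmmnn=8 wwHhMmNN=4 wwHhMmNn=8 wwHhMmnn=4 wwHhmmNN=4 wwHhmmNn=8 wwHhmmnn=4 wwhhMmNN=4 wwhhMmNn=8 wwhhMmnn=4 wwhhmmNN=4 wwhhmmNn=8 wwhhmmnn=4
Wwhhmmnn hits 8/256; gcd=8; 8÷8/256÷8 = 1/32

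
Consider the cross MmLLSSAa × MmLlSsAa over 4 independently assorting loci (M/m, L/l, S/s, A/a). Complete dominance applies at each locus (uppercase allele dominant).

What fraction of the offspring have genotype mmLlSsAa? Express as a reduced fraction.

MmLLSSAa gametes: MLSA×4, MLSa×4, mLSA×4, mLSa×4
MmLlSsAa gametes: MLSA×1, MLSa×1, MLsA×1, MLsa×1, MlSA×1, MlSa×1, MlsA×1, Mlsa×1, mLSA×1, mLSa×1, mLsA×1, mLsa×1, mlSA×1, mlSa×1, mlsA×1, mlsa×1
MmLLSSAa×MmLlSsAa grid (16·16=256): MMLLSSAA=4 MMLLSSAa=8 MMLLSSaa=4 MMLLSsAA=4 MMLLSsAa=8 MMLLSsaa=4 MMLlSSAA=4 MMLlSSAa=8 MMLlSSaa=4 MMLlSsAA=4 MMLlSsAa=8 MMLlSsaa=4 MmLLSSAA=8 MmLLSSAa=16 MmLLSSaa=8 MmLLSsAA=8 MmLLSsAa=16 MmLLSsaa=8 MmLlSSAA=8 MmLlSSAa=16 MmLlSSaa=8 MmLlSsAA=8 MmLlSsAa=16 MmLlSsaa=8 mmLLSSAA=4 mmLLSSAa=8 mmLLSSaa=4 mmLLSsAA=4 mmLLSsAa=8 mmLLSsaa=4 mmLlSSAA=4 mmLlSSAa=8 mmLlSSaa=4 mmLlSsAA=4 mmLlSsAa=8 mmLlSsaa=4
mmLlSsAa hits 8/256; gcd=8; 8÷8/256÷8 = 1/32

P(mmLlSsAa) = 1/32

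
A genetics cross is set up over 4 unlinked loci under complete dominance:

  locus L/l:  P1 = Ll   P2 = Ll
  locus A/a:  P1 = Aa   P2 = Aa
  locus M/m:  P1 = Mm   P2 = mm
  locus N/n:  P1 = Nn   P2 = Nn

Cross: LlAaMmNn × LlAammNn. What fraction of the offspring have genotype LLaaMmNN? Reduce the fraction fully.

LlAaMmNn gametes: LAMN×1, LAMn×1, LAmN×1, LAmn×1, LaMN×1, LaMn×1, LamN×1, Lamn×1, lAMN×1, lAMn×1, lAmN×1, lAmn×1, laMN×1, laMn×1, lamN×1, lamn×1
LlAammNn gametes: LAmN×2, LAmn×2, LamN×2, Lamn×2, lAmN×2, lAmn×2, lamN×2, lamn×2
LlAaMmNn×LlAammNn grid (16·16=256): LLAAMmNN=2 LLAAMmNn=4 LLAAMmnn=2 LLAAmmNN=2 LLAAmmNn=4 LLAAmmnn=2 LLAaMmNN=4 LLAaMmNn=8 LLAaMmnn=4 LLAammNN=4 LLAammNn=8 LLAammnn=4 LLaaMmNN=2 LLaaMmNn=4 LLaaMmnn=2 LLaammNN=2 LLaammNn=4 LLaammnn=2 LlAAMmNN=4 LlAAMmNn=8 LlAAMmnn=4 LlAAmmNN=4 LlAAmmNn=8 LlAAmmnn=4 LlAaMmNN=8 LlAaMmNn=16 LlAaMmnn=8 LlAammNN=8 LlAammNn=16 LlAammnn=8 LlaaMmNN=4 LlaaMmNn=8 LlaaMmnn=4 LlaammNN=4 LlaammNn=8 Llaammnn=4 llAAMmNN=2 llAAMmNn=4 llAAMmnn=2 llAAmmNN=2 llAAmmNn=4 llAAmmnn=2 llAaMmNN=4 llAaMmNn=8 llAaMmnn=4 llAammNN=4 llAammNn=8 llAammnn=4 llaaMmNN=2 llaaMmNn=4 llaaMmnn=2 llaammNN=2 llaammNn=4 llaammnn=2
LLaaMmNN hits 2/256; gcd=2; 2÷2/256÷2 = 1/128

P(LLaaMmNN) = 1/128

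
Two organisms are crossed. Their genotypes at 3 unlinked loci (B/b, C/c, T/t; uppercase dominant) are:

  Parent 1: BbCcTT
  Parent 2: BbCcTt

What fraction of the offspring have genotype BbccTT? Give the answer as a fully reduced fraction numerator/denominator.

BbCcTT gametes: BCT×2, BcT×2, bCT×2, bcT×2
BbCcTt gametes: BCT×1, BCt×1, BcT×1, Bct×1, bCT×1, bCt×1, bcT×1, bct×1
BbCcTT×BbCcTt grid (8·8=64): BBCCTT=2 BBCCTt=2 BBCcTT=4 BBCcTt=4 BBccTT=2 BBccTt=2 BbCCTT=4 BbCCTt=4 BbCcTT=8 BbCcTt=8 BbccTT=4 BbccTt=4 bbCCTT=2 bbCCTt=2 bbCcTT=4 bbCcTt=4 bbccTT=2 bbccTt=2
BbccTT hits 4/64; gcd=4; 4÷4/64÷4 = 1/16

P(BbccTT) = 1/16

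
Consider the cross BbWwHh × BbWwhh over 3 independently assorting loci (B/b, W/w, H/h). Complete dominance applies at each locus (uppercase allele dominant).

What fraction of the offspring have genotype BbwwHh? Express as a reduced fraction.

P(BbwwHh) = 1/16

BbWwHh gametes: BWH×1, BWh×1, BwH×1, Bwh×1, bWH×1, bWh×1, bwH×1, bwh×1
BbWwhh gametes: BWh×2, Bwh×2, bWh×2, bwh×2
BbWwHh×BbWwhh grid (8·8=64): BBWWHh=2 BBWWhh=2 BBWwHh=4 BBWwhh=4 BBwwHh=2 BBwwhh=2 BbWWHh=4 BbWWhh=4 BbWwHh=8 BbWwhh=8 BbwwHh=4 Bbwwhh=4 bbWWHh=2 bbWWhh=2 bbWwHh=4 bbWwhh=4 bbwwHh=2 bbwwhh=2
BbwwHh hits 4/64; gcd=4; 4÷4/64÷4 = 1/16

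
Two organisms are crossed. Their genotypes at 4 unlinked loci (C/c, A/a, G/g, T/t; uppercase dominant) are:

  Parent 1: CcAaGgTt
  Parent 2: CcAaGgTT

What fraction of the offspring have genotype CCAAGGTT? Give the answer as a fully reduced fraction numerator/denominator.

CcAaGgTt gametes: CAGT×1, CAGt×1, CAgT×1, CAgt×1, CaGT×1, CaGt×1, CagT×1, Cagt×1, cAGT×1, cAGt×1, cAgT×1, cAgt×1, caGT×1, caGt×1, cagT×1, cagt×1
CcAaGgTT gametes: CAGT×2, CAgT×2, CaGT×2, CagT×2, cAGT×2, cAgT×2, caGT×2, cagT×2
CcAaGgTt×CcAaGgTT grid (16·16=256): CCAAGGTT=2 CCAAGGTt=2 CCAAGgTT=4 CCAAGgTt=4 CCAAggTT=2 CCAAggTt=2 CCAaGGTT=4 CCAaGGTt=4 CCAaGgTT=8 CCAaGgTt=8 CCAaggTT=4 CCAaggTt=4 CCaaGGTT=2 CCaaGGTt=2 CCaaGgTT=4 CCaaGgTt=4 CCaaggTT=2 CCaaggTt=2 CcAAGGTT=4 CcAAGGTt=4 CcAAGgTT=8 CcAAGgTt=8 CcAAggTT=4 CcAAggTt=4 CcAaGGTT=8 CcAaGGTt=8 CcAaGgTT=16 CcAaGgTt=16 CcAaggTT=8 CcAaggTt=8 CcaaGGTT=4 CcaaGGTt=4 CcaaGgTT=8 CcaaGgTt=8 CcaaggTT=4 CcaaggTt=4 ccAAGGTT=2 ccAAGGTt=2 ccAAGgTT=4 ccAAGgTt=4 ccAAggTT=2 ccAAggTt=2 ccAaGGTT=4 ccAaGGTt=4 ccAaGgTT=8 ccAaGgTt=8 ccAaggTT=4 ccAaggTt=4 ccaaGGTT=2 ccaaGGTt=2 ccaaGgTT=4 ccaaGgTt=4 ccaaggTT=2 ccaaggTt=2
CCAAGGTT hits 2/256; gcd=2; 2÷2/256÷2 = 1/128

P(CCAAGGTT) = 1/128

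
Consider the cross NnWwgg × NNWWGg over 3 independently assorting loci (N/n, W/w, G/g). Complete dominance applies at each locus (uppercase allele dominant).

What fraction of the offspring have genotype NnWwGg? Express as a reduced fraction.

NnWwgg gametes: NWg×2, Nwg×2, nWg×2, nwg×2
NNWWGg gametes: NWG×4, NWg×4
NnWwgg×NNWWGg grid (8·8=64): NNWWGg=8 NNWWgg=8 NNWwGg=8 NNWwgg=8 NnWWGg=8 NnWWgg=8 NnWwGg=8 NnWwgg=8
NnWwGg hits 8/64; gcd=8; 8÷8/64÷8 = 1/8

P(NnWwGg) = 1/8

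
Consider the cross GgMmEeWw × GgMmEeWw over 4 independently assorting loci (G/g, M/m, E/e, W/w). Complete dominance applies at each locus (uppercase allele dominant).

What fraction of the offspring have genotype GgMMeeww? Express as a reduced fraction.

P(GgMMeeww) = 1/128

GgMmEeWw gametes: GMEW×1, GMEw×1, GMeW×1, GMew×1, GmEW×1, GmEw×1, GmeW×1, Gmew×1, gMEW×1, gMEw×1, gMeW×1, gMew×1, gmEW×1, gmEw×1, gmeW×1, gmew×1
GgMmEeWw gametes: GMEW×1, GMEw×1, GMeW×1, GMew×1, GmEW×1, GmEw×1, GmeW×1, Gmew×1, gMEW×1, gMEw×1, gMeW×1, gMew×1, gmEW×1, gmEw×1, gmeW×1, gmew×1
GgMmEeWw×GgMmEeWw grid (16·16=256): GGMMEEWW=1 GGMMEEWw=2 GGMMEEww=1 GGMMEeWW=2 GGMMEeWw=4 GGMMEeww=2 GGMMeeWW=1 GGMMeeWw=2 GGMMeeww=1 GGMmEEWW=2 GGMmEEWw=4 GGMmEEww=2 GGMmEeWW=4 GGMmEeWw=8 GGMmEeww=4 GGMmeeWW=2 GGMmeeWw=4 GGMmeeww=2 GGmmEEWW=1 GGmmEEWw=2 GGmmEEww=1 GGmmEeWW=2 GGmmEeWw=4 GGmmEeww=2 GGmmeeWW=1 GGmmeeWw=2 GGmmeeww=1 GgMMEEWW=2 GgMMEEWw=4 GgMMEEww=2 GgMMEeWW=4 GgMMEeWw=8 GgMMEeww=4 GgMMeeWW=2 GgMMeeWw=4 GgMMeeww=2 GgMmEEWW=4 GgMmEEWw=8 GgMmEEww=4 GgMmEeWW=8 GgMmEeWw=16 GgMmEeww=8 GgMmeeWW=4 GgMmeeWw=8 GgMmeeww=4 GgmmEEWW=2 GgmmEEWw=4 GgmmEEww=2 GgmmEeWW=4 GgmmEeWw=8 GgmmEeww=4 GgmmeeWW=2 GgmmeeWw=4 Ggmmeeww=2 ggMMEEWW=1 ggMMEEWw=2 ggMMEEww=1 ggMMEeWW=2 ggMMEeWw=4 ggMMEeww=2 ggMMeeWW=1 ggMMeeWw=2 ggMMeeww=1 ggMmEEWW=2 ggMmEEWw=4 ggMmEEww=2 ggMmEeWW=4 ggMmEeWw=8 ggMmEeww=4 ggMmeeWW=2 ggMmeeWw=4 ggMmeeww=2 ggmmEEWW=1 ggmmEEWw=2 ggmmEEww=1 ggmmEeWW=2 ggmmEeWw=4 ggmmEeww=2 ggmmeeWW=1 ggmmeeWw=2 ggmmeeww=1
GgMMeeww hits 2/256; gcd=2; 2÷2/256÷2 = 1/128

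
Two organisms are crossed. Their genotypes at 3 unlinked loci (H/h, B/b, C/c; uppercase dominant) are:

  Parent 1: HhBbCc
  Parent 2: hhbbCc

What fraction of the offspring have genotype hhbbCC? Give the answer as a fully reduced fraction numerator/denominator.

P(hhbbCC) = 1/16

HhBbCc gametes: HBC×1, HBc×1, HbC×1, Hbc×1, hBC×1, hBc×1, hbC×1, hbc×1
hhbbCc gametes: hbC×4, hbc×4
HhBbCc×hhbbCc grid (8·8=64): HhBbCC=4 HhBbCc=8 HhBbcc=4 HhbbCC=4 HhbbCc=8 Hhbbcc=4 hhBbCC=4 hhBbCc=8 hhBbcc=4 hhbbCC=4 hhbbCc=8 hhbbcc=4
hhbbCC hits 4/64; gcd=4; 4÷4/64÷4 = 1/16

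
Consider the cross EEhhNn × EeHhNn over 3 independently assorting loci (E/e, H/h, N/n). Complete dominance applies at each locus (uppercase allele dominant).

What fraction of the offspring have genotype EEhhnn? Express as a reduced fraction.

P(EEhhnn) = 1/16

EEhhNn gametes: EhN×4, Ehn×4
EeHhNn gametes: EHN×1, EHn×1, EhN×1, Ehn×1, eHN×1, eHn×1, ehN×1, ehn×1
EEhhNn×EeHhNn grid (8·8=64): EEHhNN=4 EEHhNn=8 EEHhnn=4 EEhhNN=4 EEhhNn=8 EEhhnn=4 EeHhNN=4 EeHhNn=8 EeHhnn=4 EehhNN=4 EehhNn=8 Eehhnn=4
EEhhnn hits 4/64; gcd=4; 4÷4/64÷4 = 1/16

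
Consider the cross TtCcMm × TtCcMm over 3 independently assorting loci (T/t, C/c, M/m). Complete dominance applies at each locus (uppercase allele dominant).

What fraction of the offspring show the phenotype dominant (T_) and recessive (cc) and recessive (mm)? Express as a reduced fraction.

P(T_ cc mm) = 3/64

TtCcMm gametes: TCM×1, TCm×1, TcM×1, Tcm×1, tCM×1, tCm×1, tcM×1, tcm×1
TtCcMm gametes: TCM×1, TCm×1, TcM×1, Tcm×1, tCM×1, tCm×1, tcM×1, tcm×1
TtCcMm×TtCcMm grid (8·8=64): TTCCMM=1 TTCCMm=2 TTCCmm=1 TTCcMM=2 TTCcMm=4 TTCcmm=2 TTccMM=1 TTccMm=2 TTccmm=1 TtCCMM=2 TtCCMm=4 TtCCmm=2 TtCcMM=4 TtCcMm=8 TtCcmm=4 TtccMM=2 TtccMm=4 Ttccmm=2 ttCCMM=1 ttCCMm=2 ttCCmm=1 ttCcMM=2 ttCcMm=4 ttCcmm=2 ttccMM=1 ttccMm=2 ttccmm=1
T_ cc mm hits 3/64; gcd=1; 3÷1/64÷1 = 3/64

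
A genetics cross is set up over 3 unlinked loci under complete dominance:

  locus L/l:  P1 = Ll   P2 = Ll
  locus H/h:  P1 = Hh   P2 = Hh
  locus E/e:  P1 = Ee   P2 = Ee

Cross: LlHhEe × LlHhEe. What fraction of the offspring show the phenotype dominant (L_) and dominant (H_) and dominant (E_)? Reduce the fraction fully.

LlHhEe gametes: LHE×1, LHe×1, LhE×1, Lhe×1, lHE×1, lHe×1, lhE×1, lhe×1
LlHhEe gametes: LHE×1, LHe×1, LhE×1, Lhe×1, lHE×1, lHe×1, lhE×1, lhe×1
LlHhEe×LlHhEe grid (8·8=64): LLHHEE=1 LLHHEe=2 LLHHee=1 LLHhEE=2 LLHhEe=4 LLHhee=2 LLhhEE=1 LLhhEe=2 LLhhee=1 LlHHEE=2 LlHHEe=4 LlHHee=2 LlHhEE=4 LlHhEe=8 LlHhee=4 LlhhEE=2 LlhhEe=4 Llhhee=2 llHHEE=1 llHHEe=2 llHHee=1 llHhEE=2 llHhEe=4 llHhee=2 llhhEE=1 llhhEe=2 llhhee=1
L_ H_ E_ hits 27/64; gcd=1; 27÷1/64÷1 = 27/64

P(L_ H_ E_) = 27/64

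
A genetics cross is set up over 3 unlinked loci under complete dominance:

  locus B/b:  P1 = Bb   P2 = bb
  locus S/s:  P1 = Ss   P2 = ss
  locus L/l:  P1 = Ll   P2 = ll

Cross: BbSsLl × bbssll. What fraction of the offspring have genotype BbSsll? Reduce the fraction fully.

P(BbSsll) = 1/8

BbSsLl gametes: BSL×1, BSl×1, BsL×1, Bsl×1, bSL×1, bSl×1, bsL×1, bsl×1
bbssll gametes: bsl×8
BbSsLl×bbssll grid (8·8=64): BbSsLl=8 BbSsll=8 BbssLl=8 Bbssll=8 bbSsLl=8 bbSsll=8 bbssLl=8 bbssll=8
BbSsll hits 8/64; gcd=8; 8÷8/64÷8 = 1/8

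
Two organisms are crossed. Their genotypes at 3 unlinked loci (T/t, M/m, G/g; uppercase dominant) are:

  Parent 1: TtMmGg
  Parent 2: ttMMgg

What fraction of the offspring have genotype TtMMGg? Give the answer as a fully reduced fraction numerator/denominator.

TtMmGg gametes: TMG×1, TMg×1, TmG×1, Tmg×1, tMG×1, tMg×1, tmG×1, tmg×1
ttMMgg gametes: tMg×8
TtMmGg×ttMMgg grid (8·8=64): TtMMGg=8 TtMMgg=8 TtMmGg=8 TtMmgg=8 ttMMGg=8 ttMMgg=8 ttMmGg=8 ttMmgg=8
TtMMGg hits 8/64; gcd=8; 8÷8/64÷8 = 1/8

P(TtMMGg) = 1/8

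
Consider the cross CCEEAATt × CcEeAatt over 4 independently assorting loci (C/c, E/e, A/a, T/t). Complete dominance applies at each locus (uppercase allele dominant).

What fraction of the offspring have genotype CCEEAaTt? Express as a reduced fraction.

CCEEAATt gametes: CEAT×8, CEAt×8
CcEeAatt gametes: CEAt×2, CEat×2, CeAt×2, Ceat×2, cEAt×2, cEat×2, ceAt×2, ceat×2
CCEEAATt×CcEeAatt grid (16·16=256): CCEEAATt=16 CCEEAAtt=16 CCEEAaTt=16 CCEEAatt=16 CCEeAATt=16 CCEeAAtt=16 CCEeAaTt=16 CCEeAatt=16 CcEEAATt=16 CcEEAAtt=16 CcEEAaTt=16 CcEEAatt=16 CcEeAATt=16 CcEeAAtt=16 CcEeAaTt=16 CcEeAatt=16
CCEEAaTt hits 16/256; gcd=16; 16÷16/256÷16 = 1/16

P(CCEEAaTt) = 1/16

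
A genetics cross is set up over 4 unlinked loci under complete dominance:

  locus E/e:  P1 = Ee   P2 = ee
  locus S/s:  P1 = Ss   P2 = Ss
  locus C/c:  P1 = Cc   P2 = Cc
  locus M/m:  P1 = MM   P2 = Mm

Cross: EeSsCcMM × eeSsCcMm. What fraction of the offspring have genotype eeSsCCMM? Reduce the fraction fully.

P(eeSsCCMM) = 1/32

EeSsCcMM gametes: ESCM×2, EScM×2, EsCM×2, EscM×2, eSCM×2, eScM×2, esCM×2, escM×2
eeSsCcMm gametes: eSCM×2, eSCm×2, eScM×2, eScm×2, esCM×2, esCm×2, escM×2, escm×2
EeSsCcMM×eeSsCcMm grid (16·16=256): EeSSCCMM=4 EeSSCCMm=4 EeSSCcMM=8 EeSSCcMm=8 EeSSccMM=4 EeSSccMm=4 EeSsCCMM=8 EeSsCCMm=8 EeSsCcMM=16 EeSsCcMm=16 EeSsccMM=8 EeSsccMm=8 EessCCMM=4 EessCCMm=4 EessCcMM=8 EessCcMm=8 EessccMM=4 EessccMm=4 eeSSCCMM=4 eeSSCCMm=4 eeSSCcMM=8 eeSSCcMm=8 eeSSccMM=4 eeSSccMm=4 eeSsCCMM=8 eeSsCCMm=8 eeSsCcMM=16 eeSsCcMm=16 eeSsccMM=8 eeSsccMm=8 eessCCMM=4 eessCCMm=4 eessCcMM=8 eessCcMm=8 eessccMM=4 eessccMm=4
eeSsCCMM hits 8/256; gcd=8; 8÷8/256÷8 = 1/32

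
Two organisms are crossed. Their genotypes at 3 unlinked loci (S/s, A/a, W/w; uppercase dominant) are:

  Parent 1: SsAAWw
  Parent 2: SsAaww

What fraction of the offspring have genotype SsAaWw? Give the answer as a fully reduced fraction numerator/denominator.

P(SsAaWw) = 1/8

SsAAWw gametes: SAW×2, SAw×2, sAW×2, sAw×2
SsAaww gametes: SAw×2, Saw×2, sAw×2, saw×2
SsAAWw×SsAaww grid (8·8=64): SSAAWw=4 SSAAww=4 SSAaWw=4 SSAaww=4 SsAAWw=8 SsAAww=8 SsAaWw=8 SsAaww=8 ssAAWw=4 ssAAww=4 ssAaWw=4 ssAaww=4
SsAaWw hits 8/64; gcd=8; 8÷8/64÷8 = 1/8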